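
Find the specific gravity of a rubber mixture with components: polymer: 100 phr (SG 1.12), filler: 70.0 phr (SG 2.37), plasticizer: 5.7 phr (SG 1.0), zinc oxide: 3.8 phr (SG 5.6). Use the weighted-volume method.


Sum of weights = 179.5
Volume contributions:
  polymer: 100/1.12 = 89.2857
  filler: 70.0/2.37 = 29.5359
  plasticizer: 5.7/1.0 = 5.7000
  zinc oxide: 3.8/5.6 = 0.6786
Sum of volumes = 125.2002
SG = 179.5 / 125.2002 = 1.434

SG = 1.434


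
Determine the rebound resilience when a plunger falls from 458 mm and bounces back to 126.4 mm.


Resilience = h_rebound / h_drop * 100
= 126.4 / 458 * 100
= 27.6%

27.6%


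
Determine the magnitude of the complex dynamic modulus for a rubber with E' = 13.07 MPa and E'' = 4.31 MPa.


|E*| = sqrt(E'^2 + E''^2)
= sqrt(13.07^2 + 4.31^2)
= sqrt(170.8249 + 18.5761)
= 13.762 MPa

13.762 MPa


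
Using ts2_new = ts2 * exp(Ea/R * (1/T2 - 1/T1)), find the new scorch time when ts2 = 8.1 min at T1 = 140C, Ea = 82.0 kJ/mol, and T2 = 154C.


Convert temperatures: T1 = 140 + 273.15 = 413.15 K, T2 = 154 + 273.15 = 427.15 K
ts2_new = 8.1 * exp(82000 / 8.314 * (1/427.15 - 1/413.15))
1/T2 - 1/T1 = -7.9330e-05
ts2_new = 3.7 min

3.7 min


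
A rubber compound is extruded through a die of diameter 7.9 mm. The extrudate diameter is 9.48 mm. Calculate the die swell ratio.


Die swell ratio = D_extrudate / D_die
= 9.48 / 7.9
= 1.2

Die swell = 1.2


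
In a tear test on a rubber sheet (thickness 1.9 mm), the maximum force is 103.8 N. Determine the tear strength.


Tear strength = force / thickness
= 103.8 / 1.9
= 54.63 N/mm

54.63 N/mm


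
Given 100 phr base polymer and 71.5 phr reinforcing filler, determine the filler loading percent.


Filler % = filler / (rubber + filler) * 100
= 71.5 / (100 + 71.5) * 100
= 71.5 / 171.5 * 100
= 41.69%

41.69%


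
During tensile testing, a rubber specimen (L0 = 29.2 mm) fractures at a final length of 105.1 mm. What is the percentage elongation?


Elongation = (Lf - L0) / L0 * 100
= (105.1 - 29.2) / 29.2 * 100
= 75.9 / 29.2 * 100
= 259.9%

259.9%


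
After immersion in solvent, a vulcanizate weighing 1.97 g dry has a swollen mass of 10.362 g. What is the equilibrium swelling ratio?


Q = W_swollen / W_dry
Q = 10.362 / 1.97
Q = 5.26

Q = 5.26


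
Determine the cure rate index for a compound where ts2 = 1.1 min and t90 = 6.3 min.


CRI = 100 / (t90 - ts2)
= 100 / (6.3 - 1.1)
= 100 / 5.2
= 19.23 min^-1

19.23 min^-1


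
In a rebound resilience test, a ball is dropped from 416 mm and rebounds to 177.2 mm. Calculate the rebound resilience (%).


Resilience = h_rebound / h_drop * 100
= 177.2 / 416 * 100
= 42.6%

42.6%


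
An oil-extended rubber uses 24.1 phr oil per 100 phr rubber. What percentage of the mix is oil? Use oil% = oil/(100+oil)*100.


Oil % = oil / (100 + oil) * 100
= 24.1 / (100 + 24.1) * 100
= 24.1 / 124.1 * 100
= 19.42%

19.42%


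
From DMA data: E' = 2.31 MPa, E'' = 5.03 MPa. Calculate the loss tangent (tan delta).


tan delta = E'' / E'
= 5.03 / 2.31
= 2.1775

tan delta = 2.1775


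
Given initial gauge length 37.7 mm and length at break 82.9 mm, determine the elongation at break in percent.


Elongation = (Lf - L0) / L0 * 100
= (82.9 - 37.7) / 37.7 * 100
= 45.2 / 37.7 * 100
= 119.9%

119.9%


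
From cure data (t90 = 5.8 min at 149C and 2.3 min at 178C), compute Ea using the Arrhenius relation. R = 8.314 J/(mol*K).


T1 = 422.15 K, T2 = 451.15 K
1/T1 - 1/T2 = 1.5227e-04
ln(t1/t2) = ln(5.8/2.3) = 0.9249
Ea = 8.314 * 0.9249 / 1.5227e-04 = 50503.0339 J/mol
Ea = 50.5 kJ/mol

50.5 kJ/mol


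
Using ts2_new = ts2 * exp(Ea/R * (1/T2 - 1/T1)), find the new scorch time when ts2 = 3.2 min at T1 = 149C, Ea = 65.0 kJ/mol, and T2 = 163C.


Convert temperatures: T1 = 149 + 273.15 = 422.15 K, T2 = 163 + 273.15 = 436.15 K
ts2_new = 3.2 * exp(65000 / 8.314 * (1/436.15 - 1/422.15))
1/T2 - 1/T1 = -7.6037e-05
ts2_new = 1.77 min

1.77 min


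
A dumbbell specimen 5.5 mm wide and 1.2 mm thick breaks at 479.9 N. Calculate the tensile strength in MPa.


Area = width * thickness = 5.5 * 1.2 = 6.6 mm^2
TS = force / area = 479.9 / 6.6 = 72.71 MPa

72.71 MPa


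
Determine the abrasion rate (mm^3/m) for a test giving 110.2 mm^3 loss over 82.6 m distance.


Rate = volume_loss / distance
= 110.2 / 82.6
= 1.334 mm^3/m

1.334 mm^3/m


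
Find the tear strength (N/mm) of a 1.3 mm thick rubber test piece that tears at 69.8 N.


Tear strength = force / thickness
= 69.8 / 1.3
= 53.69 N/mm

53.69 N/mm


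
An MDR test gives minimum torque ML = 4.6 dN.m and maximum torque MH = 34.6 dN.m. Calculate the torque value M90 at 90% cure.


M90 = ML + 0.9 * (MH - ML)
M90 = 4.6 + 0.9 * (34.6 - 4.6)
M90 = 4.6 + 0.9 * 30.0
M90 = 31.6 dN.m

31.6 dN.m


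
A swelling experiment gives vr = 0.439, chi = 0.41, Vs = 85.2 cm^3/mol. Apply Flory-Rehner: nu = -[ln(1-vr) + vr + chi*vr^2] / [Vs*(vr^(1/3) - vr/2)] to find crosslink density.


ln(1 - vr) = ln(1 - 0.439) = -0.5780
Numerator = -((-0.5780) + 0.439 + 0.41 * 0.439^2) = 0.0600
Denominator = 85.2 * (0.439^(1/3) - 0.439/2) = 46.0518
nu = 0.0600 / 46.0518 = 0.0013 mol/cm^3

0.0013 mol/cm^3


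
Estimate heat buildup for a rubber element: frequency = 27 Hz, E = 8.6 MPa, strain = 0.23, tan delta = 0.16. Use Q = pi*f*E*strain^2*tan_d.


Q = pi * f * E * strain^2 * tan_d
= pi * 27 * 8.6 * 0.23^2 * 0.16
= pi * 27 * 8.6 * 0.0529 * 0.16
= 6.1743

Q = 6.1743


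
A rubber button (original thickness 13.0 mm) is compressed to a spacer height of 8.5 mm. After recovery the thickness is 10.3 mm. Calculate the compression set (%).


CS = (t0 - recovered) / (t0 - ts) * 100
= (13.0 - 10.3) / (13.0 - 8.5) * 100
= 2.7 / 4.5 * 100
= 60.0%

60.0%


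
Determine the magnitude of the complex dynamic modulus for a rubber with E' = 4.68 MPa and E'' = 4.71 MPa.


|E*| = sqrt(E'^2 + E''^2)
= sqrt(4.68^2 + 4.71^2)
= sqrt(21.9024 + 22.1841)
= 6.64 MPa

6.64 MPa


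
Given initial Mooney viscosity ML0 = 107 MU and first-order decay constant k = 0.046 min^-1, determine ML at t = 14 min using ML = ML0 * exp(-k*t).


ML = ML0 * exp(-k * t)
ML = 107 * exp(-0.046 * 14)
ML = 107 * 0.5252
ML = 56.2 MU

56.2 MU


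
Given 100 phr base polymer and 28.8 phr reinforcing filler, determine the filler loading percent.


Filler % = filler / (rubber + filler) * 100
= 28.8 / (100 + 28.8) * 100
= 28.8 / 128.8 * 100
= 22.36%

22.36%


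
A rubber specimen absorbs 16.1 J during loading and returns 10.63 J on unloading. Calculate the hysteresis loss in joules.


Hysteresis loss = loading - unloading
= 16.1 - 10.63
= 5.47 J

5.47 J


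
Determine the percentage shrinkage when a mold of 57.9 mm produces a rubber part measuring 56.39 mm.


Shrinkage = (mold - part) / mold * 100
= (57.9 - 56.39) / 57.9 * 100
= 1.51 / 57.9 * 100
= 2.61%

2.61%


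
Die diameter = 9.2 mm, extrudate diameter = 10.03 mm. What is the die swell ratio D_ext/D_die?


Die swell ratio = D_extrudate / D_die
= 10.03 / 9.2
= 1.09

Die swell = 1.09


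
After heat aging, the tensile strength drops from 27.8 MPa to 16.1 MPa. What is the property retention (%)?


Retention = aged / original * 100
= 16.1 / 27.8 * 100
= 57.9%

57.9%


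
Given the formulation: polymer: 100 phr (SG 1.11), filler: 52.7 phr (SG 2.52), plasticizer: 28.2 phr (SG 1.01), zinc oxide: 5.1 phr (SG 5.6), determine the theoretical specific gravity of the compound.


Sum of weights = 186.0
Volume contributions:
  polymer: 100/1.11 = 90.0901
  filler: 52.7/2.52 = 20.9127
  plasticizer: 28.2/1.01 = 27.9208
  zinc oxide: 5.1/5.6 = 0.9107
Sum of volumes = 139.8343
SG = 186.0 / 139.8343 = 1.33

SG = 1.33


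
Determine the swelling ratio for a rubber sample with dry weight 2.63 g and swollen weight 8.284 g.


Q = W_swollen / W_dry
Q = 8.284 / 2.63
Q = 3.15

Q = 3.15


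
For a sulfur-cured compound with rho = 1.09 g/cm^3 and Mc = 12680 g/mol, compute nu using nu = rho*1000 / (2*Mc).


nu = rho * 1000 / (2 * Mc)
nu = 1.09 * 1000 / (2 * 12680)
nu = 1090.0 / 25360
nu = 0.0430 mol/L

0.0430 mol/L


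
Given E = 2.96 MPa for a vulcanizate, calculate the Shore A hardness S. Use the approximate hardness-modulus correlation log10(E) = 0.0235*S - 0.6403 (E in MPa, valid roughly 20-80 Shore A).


log10(E) = 0.0235*S - 0.6403  =>  S = (log10(E) + 0.6403) / 0.0235
log10(2.96) = 0.471292
S = (0.471292 + 0.6403) / 0.0235 = 1.111592 / 0.0235
S = 47.3

Shore A = 47.3


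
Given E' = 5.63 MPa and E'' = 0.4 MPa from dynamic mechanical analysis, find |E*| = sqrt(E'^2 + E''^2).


|E*| = sqrt(E'^2 + E''^2)
= sqrt(5.63^2 + 0.4^2)
= sqrt(31.6969 + 0.1600)
= 5.644 MPa

5.644 MPa


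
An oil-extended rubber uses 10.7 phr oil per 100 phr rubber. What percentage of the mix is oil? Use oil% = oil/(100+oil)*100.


Oil % = oil / (100 + oil) * 100
= 10.7 / (100 + 10.7) * 100
= 10.7 / 110.7 * 100
= 9.67%

9.67%


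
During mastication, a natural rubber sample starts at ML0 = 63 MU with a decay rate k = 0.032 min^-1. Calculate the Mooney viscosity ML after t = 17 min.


ML = ML0 * exp(-k * t)
ML = 63 * exp(-0.032 * 17)
ML = 63 * 0.5804
ML = 36.57 MU

36.57 MU


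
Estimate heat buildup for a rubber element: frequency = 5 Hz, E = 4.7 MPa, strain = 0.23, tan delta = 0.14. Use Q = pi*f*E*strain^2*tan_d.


Q = pi * f * E * strain^2 * tan_d
= pi * 5 * 4.7 * 0.23^2 * 0.14
= pi * 5 * 4.7 * 0.0529 * 0.14
= 0.5468

Q = 0.5468


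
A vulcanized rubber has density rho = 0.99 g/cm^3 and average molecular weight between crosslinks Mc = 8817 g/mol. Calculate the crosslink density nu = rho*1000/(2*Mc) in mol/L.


nu = rho * 1000 / (2 * Mc)
nu = 0.99 * 1000 / (2 * 8817)
nu = 990.0 / 17634
nu = 0.0561 mol/L

0.0561 mol/L


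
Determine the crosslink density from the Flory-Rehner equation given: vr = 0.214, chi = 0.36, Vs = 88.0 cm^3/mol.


ln(1 - vr) = ln(1 - 0.214) = -0.2408
Numerator = -((-0.2408) + 0.214 + 0.36 * 0.214^2) = 0.0103
Denominator = 88.0 * (0.214^(1/3) - 0.214/2) = 43.2205
nu = 0.0103 / 43.2205 = 2.3859e-04 mol/cm^3

2.3859e-04 mol/cm^3


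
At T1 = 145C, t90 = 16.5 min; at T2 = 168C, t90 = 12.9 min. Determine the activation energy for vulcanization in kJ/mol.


T1 = 418.15 K, T2 = 441.15 K
1/T1 - 1/T2 = 1.2468e-04
ln(t1/t2) = ln(16.5/12.9) = 0.2461
Ea = 8.314 * 0.2461 / 1.2468e-04 = 16412.3412 J/mol
Ea = 16.41 kJ/mol

16.41 kJ/mol


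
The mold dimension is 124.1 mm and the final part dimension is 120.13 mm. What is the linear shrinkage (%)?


Shrinkage = (mold - part) / mold * 100
= (124.1 - 120.13) / 124.1 * 100
= 3.97 / 124.1 * 100
= 3.2%

3.2%


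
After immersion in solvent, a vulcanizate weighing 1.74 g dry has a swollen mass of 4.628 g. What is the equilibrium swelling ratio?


Q = W_swollen / W_dry
Q = 4.628 / 1.74
Q = 2.66

Q = 2.66


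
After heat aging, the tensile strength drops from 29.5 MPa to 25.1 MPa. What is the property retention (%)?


Retention = aged / original * 100
= 25.1 / 29.5 * 100
= 85.1%

85.1%


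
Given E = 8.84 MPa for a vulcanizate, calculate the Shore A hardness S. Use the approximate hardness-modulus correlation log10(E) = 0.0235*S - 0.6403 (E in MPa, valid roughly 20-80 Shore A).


log10(E) = 0.0235*S - 0.6403  =>  S = (log10(E) + 0.6403) / 0.0235
log10(8.84) = 0.946452
S = (0.946452 + 0.6403) / 0.0235 = 1.586752 / 0.0235
S = 67.5

Shore A = 67.5


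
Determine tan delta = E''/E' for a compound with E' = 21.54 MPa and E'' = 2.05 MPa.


tan delta = E'' / E'
= 2.05 / 21.54
= 0.0952

tan delta = 0.0952


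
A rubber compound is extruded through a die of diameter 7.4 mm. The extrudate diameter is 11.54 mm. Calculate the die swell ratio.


Die swell ratio = D_extrudate / D_die
= 11.54 / 7.4
= 1.559

Die swell = 1.559


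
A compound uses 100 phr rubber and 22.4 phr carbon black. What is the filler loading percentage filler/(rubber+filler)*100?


Filler % = filler / (rubber + filler) * 100
= 22.4 / (100 + 22.4) * 100
= 22.4 / 122.4 * 100
= 18.3%

18.3%


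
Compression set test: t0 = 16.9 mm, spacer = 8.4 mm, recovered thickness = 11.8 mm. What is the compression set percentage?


CS = (t0 - recovered) / (t0 - ts) * 100
= (16.9 - 11.8) / (16.9 - 8.4) * 100
= 5.1 / 8.5 * 100
= 60.0%

60.0%


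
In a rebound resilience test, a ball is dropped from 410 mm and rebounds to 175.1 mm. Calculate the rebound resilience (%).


Resilience = h_rebound / h_drop * 100
= 175.1 / 410 * 100
= 42.7%

42.7%


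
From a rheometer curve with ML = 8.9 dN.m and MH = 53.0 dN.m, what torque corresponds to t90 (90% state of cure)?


M90 = ML + 0.9 * (MH - ML)
M90 = 8.9 + 0.9 * (53.0 - 8.9)
M90 = 8.9 + 0.9 * 44.1
M90 = 48.59 dN.m

48.59 dN.m


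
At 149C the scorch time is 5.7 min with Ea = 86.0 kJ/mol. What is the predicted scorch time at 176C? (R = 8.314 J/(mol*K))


Convert temperatures: T1 = 149 + 273.15 = 422.15 K, T2 = 176 + 273.15 = 449.15 K
ts2_new = 5.7 * exp(86000 / 8.314 * (1/449.15 - 1/422.15))
1/T2 - 1/T1 = -1.4240e-04
ts2_new = 1.31 min

1.31 min


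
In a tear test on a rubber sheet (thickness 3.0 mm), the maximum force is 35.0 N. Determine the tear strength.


Tear strength = force / thickness
= 35.0 / 3.0
= 11.67 N/mm

11.67 N/mm


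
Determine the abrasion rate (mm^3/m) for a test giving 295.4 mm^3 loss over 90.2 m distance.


Rate = volume_loss / distance
= 295.4 / 90.2
= 3.275 mm^3/m

3.275 mm^3/m


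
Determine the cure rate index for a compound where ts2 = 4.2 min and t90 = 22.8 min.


CRI = 100 / (t90 - ts2)
= 100 / (22.8 - 4.2)
= 100 / 18.6
= 5.38 min^-1

5.38 min^-1


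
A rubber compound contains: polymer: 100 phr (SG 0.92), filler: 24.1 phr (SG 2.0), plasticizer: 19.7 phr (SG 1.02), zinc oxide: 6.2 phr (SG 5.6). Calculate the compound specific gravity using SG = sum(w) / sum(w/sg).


Sum of weights = 150.0
Volume contributions:
  polymer: 100/0.92 = 108.6957
  filler: 24.1/2.0 = 12.0500
  plasticizer: 19.7/1.02 = 19.3137
  zinc oxide: 6.2/5.6 = 1.1071
Sum of volumes = 141.1665
SG = 150.0 / 141.1665 = 1.063

SG = 1.063


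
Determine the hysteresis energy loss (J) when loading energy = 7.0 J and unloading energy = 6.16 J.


Hysteresis loss = loading - unloading
= 7.0 - 6.16
= 0.84 J

0.84 J


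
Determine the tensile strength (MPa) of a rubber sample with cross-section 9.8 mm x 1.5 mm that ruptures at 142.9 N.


Area = width * thickness = 9.8 * 1.5 = 14.7 mm^2
TS = force / area = 142.9 / 14.7 = 9.72 MPa

9.72 MPa


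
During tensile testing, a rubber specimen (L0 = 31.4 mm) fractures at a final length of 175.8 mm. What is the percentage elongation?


Elongation = (Lf - L0) / L0 * 100
= (175.8 - 31.4) / 31.4 * 100
= 144.4 / 31.4 * 100
= 459.9%

459.9%


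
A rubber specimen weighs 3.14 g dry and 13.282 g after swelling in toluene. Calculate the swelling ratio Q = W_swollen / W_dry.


Q = W_swollen / W_dry
Q = 13.282 / 3.14
Q = 4.23

Q = 4.23


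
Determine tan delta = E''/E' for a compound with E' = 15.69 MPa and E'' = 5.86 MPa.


tan delta = E'' / E'
= 5.86 / 15.69
= 0.3735

tan delta = 0.3735


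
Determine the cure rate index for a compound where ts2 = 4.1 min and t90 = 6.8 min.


CRI = 100 / (t90 - ts2)
= 100 / (6.8 - 4.1)
= 100 / 2.7
= 37.04 min^-1

37.04 min^-1


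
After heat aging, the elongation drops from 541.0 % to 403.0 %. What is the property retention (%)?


Retention = aged / original * 100
= 403.0 / 541.0 * 100
= 74.5%

74.5%


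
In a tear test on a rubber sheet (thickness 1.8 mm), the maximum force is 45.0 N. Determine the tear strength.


Tear strength = force / thickness
= 45.0 / 1.8
= 25.0 N/mm

25.0 N/mm


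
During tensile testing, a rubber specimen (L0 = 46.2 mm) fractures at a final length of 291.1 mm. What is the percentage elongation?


Elongation = (Lf - L0) / L0 * 100
= (291.1 - 46.2) / 46.2 * 100
= 244.9 / 46.2 * 100
= 530.1%

530.1%


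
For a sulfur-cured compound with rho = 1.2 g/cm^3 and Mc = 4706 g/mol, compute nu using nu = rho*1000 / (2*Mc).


nu = rho * 1000 / (2 * Mc)
nu = 1.2 * 1000 / (2 * 4706)
nu = 1200.0 / 9412
nu = 0.1275 mol/L

0.1275 mol/L


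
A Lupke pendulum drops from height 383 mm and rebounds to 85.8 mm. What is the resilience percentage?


Resilience = h_rebound / h_drop * 100
= 85.8 / 383 * 100
= 22.4%

22.4%


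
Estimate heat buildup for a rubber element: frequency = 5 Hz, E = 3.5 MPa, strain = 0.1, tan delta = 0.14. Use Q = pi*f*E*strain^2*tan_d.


Q = pi * f * E * strain^2 * tan_d
= pi * 5 * 3.5 * 0.1^2 * 0.14
= pi * 5 * 3.5 * 0.0100 * 0.14
= 0.0770

Q = 0.0770


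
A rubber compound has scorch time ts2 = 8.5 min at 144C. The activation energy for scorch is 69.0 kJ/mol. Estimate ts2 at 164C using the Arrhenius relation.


Convert temperatures: T1 = 144 + 273.15 = 417.15 K, T2 = 164 + 273.15 = 437.15 K
ts2_new = 8.5 * exp(69000 / 8.314 * (1/437.15 - 1/417.15))
1/T2 - 1/T1 = -1.0967e-04
ts2_new = 3.42 min

3.42 min


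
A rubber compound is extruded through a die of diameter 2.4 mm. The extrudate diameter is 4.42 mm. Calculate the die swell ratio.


Die swell ratio = D_extrudate / D_die
= 4.42 / 2.4
= 1.842

Die swell = 1.842


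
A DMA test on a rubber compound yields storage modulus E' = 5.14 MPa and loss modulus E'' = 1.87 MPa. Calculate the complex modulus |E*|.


|E*| = sqrt(E'^2 + E''^2)
= sqrt(5.14^2 + 1.87^2)
= sqrt(26.4196 + 3.4969)
= 5.47 MPa

5.47 MPa


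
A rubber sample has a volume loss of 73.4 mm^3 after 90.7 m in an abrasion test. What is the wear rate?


Rate = volume_loss / distance
= 73.4 / 90.7
= 0.809 mm^3/m

0.809 mm^3/m


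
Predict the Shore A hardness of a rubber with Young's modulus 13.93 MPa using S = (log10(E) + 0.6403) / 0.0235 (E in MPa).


log10(E) = 0.0235*S - 0.6403  =>  S = (log10(E) + 0.6403) / 0.0235
log10(13.93) = 1.143951
S = (1.143951 + 0.6403) / 0.0235 = 1.784251 / 0.0235
S = 75.9

Shore A = 75.9


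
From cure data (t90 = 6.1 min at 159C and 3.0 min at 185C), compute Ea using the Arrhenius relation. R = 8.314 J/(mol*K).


T1 = 432.15 K, T2 = 458.15 K
1/T1 - 1/T2 = 1.3132e-04
ln(t1/t2) = ln(6.1/3.0) = 0.7097
Ea = 8.314 * 0.7097 / 1.3132e-04 = 44930.2975 J/mol
Ea = 44.93 kJ/mol

44.93 kJ/mol


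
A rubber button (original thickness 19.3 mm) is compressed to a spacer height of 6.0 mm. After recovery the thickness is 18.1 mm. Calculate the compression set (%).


CS = (t0 - recovered) / (t0 - ts) * 100
= (19.3 - 18.1) / (19.3 - 6.0) * 100
= 1.2 / 13.3 * 100
= 9.0%

9.0%


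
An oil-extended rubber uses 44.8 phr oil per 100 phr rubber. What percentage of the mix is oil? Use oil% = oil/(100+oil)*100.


Oil % = oil / (100 + oil) * 100
= 44.8 / (100 + 44.8) * 100
= 44.8 / 144.8 * 100
= 30.94%

30.94%


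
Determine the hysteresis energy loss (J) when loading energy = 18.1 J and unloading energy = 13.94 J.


Hysteresis loss = loading - unloading
= 18.1 - 13.94
= 4.16 J

4.16 J


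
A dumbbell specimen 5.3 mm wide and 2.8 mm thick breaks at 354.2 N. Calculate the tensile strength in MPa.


Area = width * thickness = 5.3 * 2.8 = 14.84 mm^2
TS = force / area = 354.2 / 14.84 = 23.87 MPa

23.87 MPa


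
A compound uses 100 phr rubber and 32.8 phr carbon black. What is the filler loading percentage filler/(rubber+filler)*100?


Filler % = filler / (rubber + filler) * 100
= 32.8 / (100 + 32.8) * 100
= 32.8 / 132.8 * 100
= 24.7%

24.7%


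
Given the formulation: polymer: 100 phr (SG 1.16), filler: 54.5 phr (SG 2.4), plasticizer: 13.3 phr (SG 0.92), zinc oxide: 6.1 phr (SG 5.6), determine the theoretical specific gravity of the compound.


Sum of weights = 173.9
Volume contributions:
  polymer: 100/1.16 = 86.2069
  filler: 54.5/2.4 = 22.7083
  plasticizer: 13.3/0.92 = 14.4565
  zinc oxide: 6.1/5.6 = 1.0893
Sum of volumes = 124.4610
SG = 173.9 / 124.4610 = 1.397

SG = 1.397


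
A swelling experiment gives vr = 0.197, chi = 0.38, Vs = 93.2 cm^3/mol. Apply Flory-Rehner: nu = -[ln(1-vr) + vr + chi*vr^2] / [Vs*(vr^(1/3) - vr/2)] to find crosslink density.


ln(1 - vr) = ln(1 - 0.197) = -0.2194
Numerator = -((-0.2194) + 0.197 + 0.38 * 0.197^2) = 0.0077
Denominator = 93.2 * (0.197^(1/3) - 0.197/2) = 45.0496
nu = 0.0077 / 45.0496 = 1.6988e-04 mol/cm^3

1.6988e-04 mol/cm^3


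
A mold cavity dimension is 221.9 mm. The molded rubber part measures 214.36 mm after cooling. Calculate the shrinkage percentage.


Shrinkage = (mold - part) / mold * 100
= (221.9 - 214.36) / 221.9 * 100
= 7.54 / 221.9 * 100
= 3.4%

3.4%


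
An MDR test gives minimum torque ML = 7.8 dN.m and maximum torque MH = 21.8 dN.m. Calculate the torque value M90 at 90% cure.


M90 = ML + 0.9 * (MH - ML)
M90 = 7.8 + 0.9 * (21.8 - 7.8)
M90 = 7.8 + 0.9 * 14.0
M90 = 20.4 dN.m

20.4 dN.m


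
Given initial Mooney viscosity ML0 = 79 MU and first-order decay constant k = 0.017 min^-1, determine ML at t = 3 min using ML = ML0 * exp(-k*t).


ML = ML0 * exp(-k * t)
ML = 79 * exp(-0.017 * 3)
ML = 79 * 0.9503
ML = 75.07 MU

75.07 MU


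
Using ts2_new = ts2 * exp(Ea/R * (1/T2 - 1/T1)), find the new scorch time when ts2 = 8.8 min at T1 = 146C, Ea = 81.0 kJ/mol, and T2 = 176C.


Convert temperatures: T1 = 146 + 273.15 = 419.15 K, T2 = 176 + 273.15 = 449.15 K
ts2_new = 8.8 * exp(81000 / 8.314 * (1/449.15 - 1/419.15))
1/T2 - 1/T1 = -1.5935e-04
ts2_new = 1.86 min

1.86 min


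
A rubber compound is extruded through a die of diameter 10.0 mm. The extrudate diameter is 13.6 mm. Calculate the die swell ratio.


Die swell ratio = D_extrudate / D_die
= 13.6 / 10.0
= 1.36

Die swell = 1.36


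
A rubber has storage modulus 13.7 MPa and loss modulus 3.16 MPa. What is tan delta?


tan delta = E'' / E'
= 3.16 / 13.7
= 0.2307

tan delta = 0.2307


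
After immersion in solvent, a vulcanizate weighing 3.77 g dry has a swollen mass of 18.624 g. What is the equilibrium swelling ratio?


Q = W_swollen / W_dry
Q = 18.624 / 3.77
Q = 4.94

Q = 4.94


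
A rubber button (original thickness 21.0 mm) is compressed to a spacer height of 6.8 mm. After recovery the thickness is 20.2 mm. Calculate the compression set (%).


CS = (t0 - recovered) / (t0 - ts) * 100
= (21.0 - 20.2) / (21.0 - 6.8) * 100
= 0.8 / 14.2 * 100
= 5.6%

5.6%


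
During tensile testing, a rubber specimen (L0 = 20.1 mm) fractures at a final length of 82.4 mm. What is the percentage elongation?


Elongation = (Lf - L0) / L0 * 100
= (82.4 - 20.1) / 20.1 * 100
= 62.3 / 20.1 * 100
= 310.0%

310.0%


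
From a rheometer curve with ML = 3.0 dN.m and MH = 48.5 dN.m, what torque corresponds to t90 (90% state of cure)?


M90 = ML + 0.9 * (MH - ML)
M90 = 3.0 + 0.9 * (48.5 - 3.0)
M90 = 3.0 + 0.9 * 45.5
M90 = 43.95 dN.m

43.95 dN.m


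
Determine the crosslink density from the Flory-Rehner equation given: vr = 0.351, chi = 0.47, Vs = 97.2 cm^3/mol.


ln(1 - vr) = ln(1 - 0.351) = -0.4323
Numerator = -((-0.4323) + 0.351 + 0.47 * 0.351^2) = 0.0234
Denominator = 97.2 * (0.351^(1/3) - 0.351/2) = 51.5063
nu = 0.0234 / 51.5063 = 4.5466e-04 mol/cm^3

4.5466e-04 mol/cm^3


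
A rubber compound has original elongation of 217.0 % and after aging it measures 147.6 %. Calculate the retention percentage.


Retention = aged / original * 100
= 147.6 / 217.0 * 100
= 68.0%

68.0%


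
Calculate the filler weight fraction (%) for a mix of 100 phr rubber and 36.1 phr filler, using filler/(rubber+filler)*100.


Filler % = filler / (rubber + filler) * 100
= 36.1 / (100 + 36.1) * 100
= 36.1 / 136.1 * 100
= 26.52%

26.52%


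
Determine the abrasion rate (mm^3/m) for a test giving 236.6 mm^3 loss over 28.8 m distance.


Rate = volume_loss / distance
= 236.6 / 28.8
= 8.215 mm^3/m

8.215 mm^3/m


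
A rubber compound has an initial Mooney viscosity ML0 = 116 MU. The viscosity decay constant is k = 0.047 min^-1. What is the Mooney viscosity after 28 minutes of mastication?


ML = ML0 * exp(-k * t)
ML = 116 * exp(-0.047 * 28)
ML = 116 * 0.2682
ML = 31.11 MU

31.11 MU


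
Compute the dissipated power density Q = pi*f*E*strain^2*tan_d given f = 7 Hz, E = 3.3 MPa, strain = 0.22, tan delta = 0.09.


Q = pi * f * E * strain^2 * tan_d
= pi * 7 * 3.3 * 0.22^2 * 0.09
= pi * 7 * 3.3 * 0.0484 * 0.09
= 0.3161

Q = 0.3161


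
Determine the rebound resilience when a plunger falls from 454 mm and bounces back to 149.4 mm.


Resilience = h_rebound / h_drop * 100
= 149.4 / 454 * 100
= 32.9%

32.9%


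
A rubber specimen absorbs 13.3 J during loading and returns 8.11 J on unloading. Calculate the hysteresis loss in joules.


Hysteresis loss = loading - unloading
= 13.3 - 8.11
= 5.19 J

5.19 J


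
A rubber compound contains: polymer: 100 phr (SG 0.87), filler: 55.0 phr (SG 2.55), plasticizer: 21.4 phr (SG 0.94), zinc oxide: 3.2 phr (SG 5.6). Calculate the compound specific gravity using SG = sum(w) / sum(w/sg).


Sum of weights = 179.6
Volume contributions:
  polymer: 100/0.87 = 114.9425
  filler: 55.0/2.55 = 21.5686
  plasticizer: 21.4/0.94 = 22.7660
  zinc oxide: 3.2/5.6 = 0.5714
Sum of volumes = 159.8485
SG = 179.6 / 159.8485 = 1.124

SG = 1.124


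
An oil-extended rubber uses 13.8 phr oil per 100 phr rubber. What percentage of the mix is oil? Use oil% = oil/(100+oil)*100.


Oil % = oil / (100 + oil) * 100
= 13.8 / (100 + 13.8) * 100
= 13.8 / 113.8 * 100
= 12.13%

12.13%


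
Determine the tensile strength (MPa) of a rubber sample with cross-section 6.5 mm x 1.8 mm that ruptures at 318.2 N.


Area = width * thickness = 6.5 * 1.8 = 11.7 mm^2
TS = force / area = 318.2 / 11.7 = 27.2 MPa

27.2 MPa


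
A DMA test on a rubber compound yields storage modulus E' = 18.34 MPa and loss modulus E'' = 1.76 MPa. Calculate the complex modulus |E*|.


|E*| = sqrt(E'^2 + E''^2)
= sqrt(18.34^2 + 1.76^2)
= sqrt(336.3556 + 3.0976)
= 18.424 MPa

18.424 MPa


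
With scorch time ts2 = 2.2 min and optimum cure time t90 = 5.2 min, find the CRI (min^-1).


CRI = 100 / (t90 - ts2)
= 100 / (5.2 - 2.2)
= 100 / 3.0
= 33.33 min^-1

33.33 min^-1


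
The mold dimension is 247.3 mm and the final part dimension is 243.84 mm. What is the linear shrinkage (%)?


Shrinkage = (mold - part) / mold * 100
= (247.3 - 243.84) / 247.3 * 100
= 3.46 / 247.3 * 100
= 1.4%

1.4%


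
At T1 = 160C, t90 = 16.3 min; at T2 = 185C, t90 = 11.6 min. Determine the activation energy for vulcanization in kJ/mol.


T1 = 433.15 K, T2 = 458.15 K
1/T1 - 1/T2 = 1.2598e-04
ln(t1/t2) = ln(16.3/11.6) = 0.3402
Ea = 8.314 * 0.3402 / 1.2598e-04 = 22449.1177 J/mol
Ea = 22.45 kJ/mol

22.45 kJ/mol


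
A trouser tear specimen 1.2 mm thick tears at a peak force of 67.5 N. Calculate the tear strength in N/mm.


Tear strength = force / thickness
= 67.5 / 1.2
= 56.25 N/mm

56.25 N/mm


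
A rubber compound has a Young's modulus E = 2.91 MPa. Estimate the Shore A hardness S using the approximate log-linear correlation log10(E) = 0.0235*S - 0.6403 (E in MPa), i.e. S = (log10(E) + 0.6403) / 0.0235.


log10(E) = 0.0235*S - 0.6403  =>  S = (log10(E) + 0.6403) / 0.0235
log10(2.91) = 0.463893
S = (0.463893 + 0.6403) / 0.0235 = 1.104193 / 0.0235
S = 47.0

Shore A = 47.0


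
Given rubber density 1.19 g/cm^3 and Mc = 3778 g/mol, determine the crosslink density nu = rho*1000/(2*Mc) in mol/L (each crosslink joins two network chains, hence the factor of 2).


nu = rho * 1000 / (2 * Mc)
nu = 1.19 * 1000 / (2 * 3778)
nu = 1190.0 / 7556
nu = 0.1575 mol/L

0.1575 mol/L


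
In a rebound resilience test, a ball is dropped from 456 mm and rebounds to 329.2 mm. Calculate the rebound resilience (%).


Resilience = h_rebound / h_drop * 100
= 329.2 / 456 * 100
= 72.2%

72.2%


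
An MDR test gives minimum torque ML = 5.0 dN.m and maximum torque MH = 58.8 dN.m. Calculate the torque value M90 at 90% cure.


M90 = ML + 0.9 * (MH - ML)
M90 = 5.0 + 0.9 * (58.8 - 5.0)
M90 = 5.0 + 0.9 * 53.8
M90 = 53.42 dN.m

53.42 dN.m


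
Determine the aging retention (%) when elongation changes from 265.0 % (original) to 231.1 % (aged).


Retention = aged / original * 100
= 231.1 / 265.0 * 100
= 87.2%

87.2%


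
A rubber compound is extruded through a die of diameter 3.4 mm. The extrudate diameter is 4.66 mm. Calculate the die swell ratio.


Die swell ratio = D_extrudate / D_die
= 4.66 / 3.4
= 1.371

Die swell = 1.371


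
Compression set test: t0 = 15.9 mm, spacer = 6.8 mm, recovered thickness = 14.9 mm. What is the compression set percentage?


CS = (t0 - recovered) / (t0 - ts) * 100
= (15.9 - 14.9) / (15.9 - 6.8) * 100
= 1.0 / 9.1 * 100
= 11.0%

11.0%


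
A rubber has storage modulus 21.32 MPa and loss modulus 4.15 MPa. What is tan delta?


tan delta = E'' / E'
= 4.15 / 21.32
= 0.1947

tan delta = 0.1947


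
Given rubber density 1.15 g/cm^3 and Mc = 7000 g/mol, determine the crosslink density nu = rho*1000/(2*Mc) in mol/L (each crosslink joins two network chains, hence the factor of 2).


nu = rho * 1000 / (2 * Mc)
nu = 1.15 * 1000 / (2 * 7000)
nu = 1150.0 / 14000
nu = 0.0821 mol/L

0.0821 mol/L


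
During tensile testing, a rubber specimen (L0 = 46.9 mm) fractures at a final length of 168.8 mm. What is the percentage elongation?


Elongation = (Lf - L0) / L0 * 100
= (168.8 - 46.9) / 46.9 * 100
= 121.9 / 46.9 * 100
= 259.9%

259.9%


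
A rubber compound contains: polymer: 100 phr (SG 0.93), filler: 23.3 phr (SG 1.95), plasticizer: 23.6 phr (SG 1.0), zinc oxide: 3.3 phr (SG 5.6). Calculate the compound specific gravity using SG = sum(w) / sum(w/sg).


Sum of weights = 150.2
Volume contributions:
  polymer: 100/0.93 = 107.5269
  filler: 23.3/1.95 = 11.9487
  plasticizer: 23.6/1.0 = 23.6000
  zinc oxide: 3.3/5.6 = 0.5893
Sum of volumes = 143.6649
SG = 150.2 / 143.6649 = 1.045

SG = 1.045


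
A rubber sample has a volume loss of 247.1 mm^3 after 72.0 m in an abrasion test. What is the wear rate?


Rate = volume_loss / distance
= 247.1 / 72.0
= 3.432 mm^3/m

3.432 mm^3/m


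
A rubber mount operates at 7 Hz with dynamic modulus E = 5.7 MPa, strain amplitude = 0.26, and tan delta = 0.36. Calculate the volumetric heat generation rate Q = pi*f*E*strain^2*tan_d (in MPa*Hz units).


Q = pi * f * E * strain^2 * tan_d
= pi * 7 * 5.7 * 0.26^2 * 0.36
= pi * 7 * 5.7 * 0.0676 * 0.36
= 3.0505

Q = 3.0505


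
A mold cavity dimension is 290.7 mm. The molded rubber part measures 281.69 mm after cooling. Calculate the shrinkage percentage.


Shrinkage = (mold - part) / mold * 100
= (290.7 - 281.69) / 290.7 * 100
= 9.01 / 290.7 * 100
= 3.1%

3.1%


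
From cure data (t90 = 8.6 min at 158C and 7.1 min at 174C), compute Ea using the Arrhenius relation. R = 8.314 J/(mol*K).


T1 = 431.15 K, T2 = 447.15 K
1/T1 - 1/T2 = 8.2992e-05
ln(t1/t2) = ln(8.6/7.1) = 0.1917
Ea = 8.314 * 0.1917 / 8.2992e-05 = 19200.8280 J/mol
Ea = 19.2 kJ/mol

19.2 kJ/mol


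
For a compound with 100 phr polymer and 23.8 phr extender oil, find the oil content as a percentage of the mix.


Oil % = oil / (100 + oil) * 100
= 23.8 / (100 + 23.8) * 100
= 23.8 / 123.8 * 100
= 19.22%

19.22%


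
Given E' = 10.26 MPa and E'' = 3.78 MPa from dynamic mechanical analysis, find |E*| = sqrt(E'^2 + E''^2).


|E*| = sqrt(E'^2 + E''^2)
= sqrt(10.26^2 + 3.78^2)
= sqrt(105.2676 + 14.2884)
= 10.934 MPa

10.934 MPa


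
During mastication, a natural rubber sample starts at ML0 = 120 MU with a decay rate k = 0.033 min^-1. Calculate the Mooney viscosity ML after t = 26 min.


ML = ML0 * exp(-k * t)
ML = 120 * exp(-0.033 * 26)
ML = 120 * 0.4240
ML = 50.88 MU

50.88 MU


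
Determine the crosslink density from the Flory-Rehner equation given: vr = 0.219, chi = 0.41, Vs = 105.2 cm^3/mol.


ln(1 - vr) = ln(1 - 0.219) = -0.2472
Numerator = -((-0.2472) + 0.219 + 0.41 * 0.219^2) = 0.0085
Denominator = 105.2 * (0.219^(1/3) - 0.219/2) = 51.8915
nu = 0.0085 / 51.8915 = 1.6411e-04 mol/cm^3

1.6411e-04 mol/cm^3


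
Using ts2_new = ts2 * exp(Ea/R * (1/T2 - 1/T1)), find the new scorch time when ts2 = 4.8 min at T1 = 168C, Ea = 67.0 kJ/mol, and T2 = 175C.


Convert temperatures: T1 = 168 + 273.15 = 441.15 K, T2 = 175 + 273.15 = 448.15 K
ts2_new = 4.8 * exp(67000 / 8.314 * (1/448.15 - 1/441.15))
1/T2 - 1/T1 = -3.5407e-05
ts2_new = 3.61 min

3.61 min


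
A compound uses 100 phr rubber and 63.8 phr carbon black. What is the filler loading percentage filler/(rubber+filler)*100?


Filler % = filler / (rubber + filler) * 100
= 63.8 / (100 + 63.8) * 100
= 63.8 / 163.8 * 100
= 38.95%

38.95%


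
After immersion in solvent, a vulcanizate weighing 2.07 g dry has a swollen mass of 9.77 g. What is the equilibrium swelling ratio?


Q = W_swollen / W_dry
Q = 9.77 / 2.07
Q = 4.72

Q = 4.72


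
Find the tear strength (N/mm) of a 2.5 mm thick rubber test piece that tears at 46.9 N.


Tear strength = force / thickness
= 46.9 / 2.5
= 18.76 N/mm

18.76 N/mm


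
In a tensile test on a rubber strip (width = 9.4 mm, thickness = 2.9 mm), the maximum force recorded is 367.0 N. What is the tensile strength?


Area = width * thickness = 9.4 * 2.9 = 27.26 mm^2
TS = force / area = 367.0 / 27.26 = 13.46 MPa

13.46 MPa


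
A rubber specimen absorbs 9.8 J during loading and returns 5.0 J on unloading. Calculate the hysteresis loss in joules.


Hysteresis loss = loading - unloading
= 9.8 - 5.0
= 4.8 J

4.8 J


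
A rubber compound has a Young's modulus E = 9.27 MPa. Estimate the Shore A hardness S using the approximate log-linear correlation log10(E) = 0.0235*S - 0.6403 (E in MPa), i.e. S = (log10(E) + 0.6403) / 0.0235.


log10(E) = 0.0235*S - 0.6403  =>  S = (log10(E) + 0.6403) / 0.0235
log10(9.27) = 0.967080
S = (0.967080 + 0.6403) / 0.0235 = 1.607380 / 0.0235
S = 68.4

Shore A = 68.4


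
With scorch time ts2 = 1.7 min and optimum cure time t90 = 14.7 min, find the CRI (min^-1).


CRI = 100 / (t90 - ts2)
= 100 / (14.7 - 1.7)
= 100 / 13.0
= 7.69 min^-1

7.69 min^-1


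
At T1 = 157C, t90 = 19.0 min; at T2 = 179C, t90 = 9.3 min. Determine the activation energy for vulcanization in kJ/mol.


T1 = 430.15 K, T2 = 452.15 K
1/T1 - 1/T2 = 1.1312e-04
ln(t1/t2) = ln(19.0/9.3) = 0.7144
Ea = 8.314 * 0.7144 / 1.1312e-04 = 52510.5043 J/mol
Ea = 52.51 kJ/mol

52.51 kJ/mol


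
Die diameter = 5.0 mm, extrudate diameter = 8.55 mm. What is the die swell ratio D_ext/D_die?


Die swell ratio = D_extrudate / D_die
= 8.55 / 5.0
= 1.71

Die swell = 1.71


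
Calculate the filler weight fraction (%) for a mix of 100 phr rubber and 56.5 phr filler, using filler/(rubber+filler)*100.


Filler % = filler / (rubber + filler) * 100
= 56.5 / (100 + 56.5) * 100
= 56.5 / 156.5 * 100
= 36.1%

36.1%


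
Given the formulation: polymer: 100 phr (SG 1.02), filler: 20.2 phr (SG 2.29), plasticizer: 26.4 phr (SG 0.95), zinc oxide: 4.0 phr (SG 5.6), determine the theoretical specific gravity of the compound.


Sum of weights = 150.6
Volume contributions:
  polymer: 100/1.02 = 98.0392
  filler: 20.2/2.29 = 8.8210
  plasticizer: 26.4/0.95 = 27.7895
  zinc oxide: 4.0/5.6 = 0.7143
Sum of volumes = 135.3639
SG = 150.6 / 135.3639 = 1.113

SG = 1.113


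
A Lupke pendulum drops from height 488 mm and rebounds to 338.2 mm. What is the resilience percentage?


Resilience = h_rebound / h_drop * 100
= 338.2 / 488 * 100
= 69.3%

69.3%


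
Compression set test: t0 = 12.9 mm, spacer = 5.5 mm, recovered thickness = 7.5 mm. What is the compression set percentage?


CS = (t0 - recovered) / (t0 - ts) * 100
= (12.9 - 7.5) / (12.9 - 5.5) * 100
= 5.4 / 7.4 * 100
= 73.0%

73.0%


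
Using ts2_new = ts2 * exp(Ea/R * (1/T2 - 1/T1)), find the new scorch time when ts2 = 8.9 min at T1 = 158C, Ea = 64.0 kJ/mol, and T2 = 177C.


Convert temperatures: T1 = 158 + 273.15 = 431.15 K, T2 = 177 + 273.15 = 450.15 K
ts2_new = 8.9 * exp(64000 / 8.314 * (1/450.15 - 1/431.15))
1/T2 - 1/T1 = -9.7897e-05
ts2_new = 4.19 min

4.19 min


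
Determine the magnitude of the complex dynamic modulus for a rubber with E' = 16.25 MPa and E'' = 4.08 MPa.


|E*| = sqrt(E'^2 + E''^2)
= sqrt(16.25^2 + 4.08^2)
= sqrt(264.0625 + 16.6464)
= 16.754 MPa

16.754 MPa


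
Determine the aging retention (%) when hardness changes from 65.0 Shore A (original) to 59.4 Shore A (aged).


Retention = aged / original * 100
= 59.4 / 65.0 * 100
= 91.4%

91.4%


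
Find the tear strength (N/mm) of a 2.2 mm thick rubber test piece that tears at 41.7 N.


Tear strength = force / thickness
= 41.7 / 2.2
= 18.95 N/mm

18.95 N/mm


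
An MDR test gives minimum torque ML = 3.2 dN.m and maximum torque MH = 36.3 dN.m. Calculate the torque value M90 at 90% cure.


M90 = ML + 0.9 * (MH - ML)
M90 = 3.2 + 0.9 * (36.3 - 3.2)
M90 = 3.2 + 0.9 * 33.1
M90 = 32.99 dN.m

32.99 dN.m


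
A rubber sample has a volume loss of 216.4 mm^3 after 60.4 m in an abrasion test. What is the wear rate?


Rate = volume_loss / distance
= 216.4 / 60.4
= 3.583 mm^3/m

3.583 mm^3/m


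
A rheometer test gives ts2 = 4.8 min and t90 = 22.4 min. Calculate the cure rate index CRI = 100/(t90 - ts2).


CRI = 100 / (t90 - ts2)
= 100 / (22.4 - 4.8)
= 100 / 17.6
= 5.68 min^-1

5.68 min^-1


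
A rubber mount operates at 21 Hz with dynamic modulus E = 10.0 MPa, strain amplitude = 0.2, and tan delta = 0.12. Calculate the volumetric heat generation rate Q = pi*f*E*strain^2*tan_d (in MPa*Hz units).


Q = pi * f * E * strain^2 * tan_d
= pi * 21 * 10.0 * 0.2^2 * 0.12
= pi * 21 * 10.0 * 0.0400 * 0.12
= 3.1667

Q = 3.1667


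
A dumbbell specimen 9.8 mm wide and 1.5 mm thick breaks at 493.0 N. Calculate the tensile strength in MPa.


Area = width * thickness = 9.8 * 1.5 = 14.7 mm^2
TS = force / area = 493.0 / 14.7 = 33.54 MPa

33.54 MPa


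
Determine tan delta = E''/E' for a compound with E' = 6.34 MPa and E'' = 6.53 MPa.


tan delta = E'' / E'
= 6.53 / 6.34
= 1.03

tan delta = 1.03


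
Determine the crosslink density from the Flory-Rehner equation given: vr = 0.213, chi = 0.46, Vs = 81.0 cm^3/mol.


ln(1 - vr) = ln(1 - 0.213) = -0.2395
Numerator = -((-0.2395) + 0.213 + 0.46 * 0.213^2) = 0.0057
Denominator = 81.0 * (0.213^(1/3) - 0.213/2) = 39.7475
nu = 0.0057 / 39.7475 = 1.4233e-04 mol/cm^3

1.4233e-04 mol/cm^3


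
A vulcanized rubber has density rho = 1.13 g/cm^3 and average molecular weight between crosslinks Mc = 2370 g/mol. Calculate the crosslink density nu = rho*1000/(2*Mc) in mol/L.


nu = rho * 1000 / (2 * Mc)
nu = 1.13 * 1000 / (2 * 2370)
nu = 1130.0 / 4740
nu = 0.2384 mol/L

0.2384 mol/L


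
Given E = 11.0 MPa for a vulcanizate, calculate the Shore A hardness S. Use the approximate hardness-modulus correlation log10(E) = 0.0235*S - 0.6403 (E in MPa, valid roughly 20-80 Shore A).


log10(E) = 0.0235*S - 0.6403  =>  S = (log10(E) + 0.6403) / 0.0235
log10(11.0) = 1.041393
S = (1.041393 + 0.6403) / 0.0235 = 1.681693 / 0.0235
S = 71.6

Shore A = 71.6


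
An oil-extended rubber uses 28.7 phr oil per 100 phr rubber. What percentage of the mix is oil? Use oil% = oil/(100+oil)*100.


Oil % = oil / (100 + oil) * 100
= 28.7 / (100 + 28.7) * 100
= 28.7 / 128.7 * 100
= 22.3%

22.3%


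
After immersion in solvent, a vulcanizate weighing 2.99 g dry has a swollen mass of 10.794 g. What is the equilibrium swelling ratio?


Q = W_swollen / W_dry
Q = 10.794 / 2.99
Q = 3.61

Q = 3.61


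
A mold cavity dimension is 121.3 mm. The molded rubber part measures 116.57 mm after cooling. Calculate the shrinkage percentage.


Shrinkage = (mold - part) / mold * 100
= (121.3 - 116.57) / 121.3 * 100
= 4.73 / 121.3 * 100
= 3.9%

3.9%


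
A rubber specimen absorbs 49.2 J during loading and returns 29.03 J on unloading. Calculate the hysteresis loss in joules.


Hysteresis loss = loading - unloading
= 49.2 - 29.03
= 20.17 J

20.17 J


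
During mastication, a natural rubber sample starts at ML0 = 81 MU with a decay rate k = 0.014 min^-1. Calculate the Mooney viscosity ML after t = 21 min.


ML = ML0 * exp(-k * t)
ML = 81 * exp(-0.014 * 21)
ML = 81 * 0.7453
ML = 60.37 MU

60.37 MU
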